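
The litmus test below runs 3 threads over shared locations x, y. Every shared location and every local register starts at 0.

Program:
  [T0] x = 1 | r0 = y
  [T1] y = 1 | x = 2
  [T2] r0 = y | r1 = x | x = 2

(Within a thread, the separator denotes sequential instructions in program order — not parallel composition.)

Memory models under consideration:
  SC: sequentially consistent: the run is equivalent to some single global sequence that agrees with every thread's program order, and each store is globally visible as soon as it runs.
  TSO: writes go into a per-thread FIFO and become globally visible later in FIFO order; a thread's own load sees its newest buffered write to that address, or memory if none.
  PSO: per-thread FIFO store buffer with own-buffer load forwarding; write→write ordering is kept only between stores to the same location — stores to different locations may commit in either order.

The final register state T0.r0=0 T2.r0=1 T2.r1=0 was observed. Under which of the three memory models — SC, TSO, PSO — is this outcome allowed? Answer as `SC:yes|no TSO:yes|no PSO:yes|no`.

SC:no TSO:yes PSO:yes

outcome vector order: (T0.r0,T2.r0,T2.r1)
under SC → <0 0 0>; <0 0 1>; <0 0 2>; <0 1 1>; <0 1 2>; <1 0 0>; <1 0 1>; <1 0 2>; <1 1 0>; <1 1 1>; <1 1 2>
under TSO → <0 0 0>; <0 0 1>; <0 0 2>; <0 1 0>; <0 1 1>; <0 1 2>; <1 0 0>; <1 0 1>; <1 0 2>; <1 1 0>; <1 1 1>; <1 1 2>
under PSO → <0 0 0>; <0 0 1>; <0 0 2>; <0 1 0>; <0 1 1>; <0 1 2>; <1 0 0>; <1 0 1>; <1 0 2>; <1 1 0>; <1 1 1>; <1 1 2>
target <0 1 0> ∈ {TSO,PSO}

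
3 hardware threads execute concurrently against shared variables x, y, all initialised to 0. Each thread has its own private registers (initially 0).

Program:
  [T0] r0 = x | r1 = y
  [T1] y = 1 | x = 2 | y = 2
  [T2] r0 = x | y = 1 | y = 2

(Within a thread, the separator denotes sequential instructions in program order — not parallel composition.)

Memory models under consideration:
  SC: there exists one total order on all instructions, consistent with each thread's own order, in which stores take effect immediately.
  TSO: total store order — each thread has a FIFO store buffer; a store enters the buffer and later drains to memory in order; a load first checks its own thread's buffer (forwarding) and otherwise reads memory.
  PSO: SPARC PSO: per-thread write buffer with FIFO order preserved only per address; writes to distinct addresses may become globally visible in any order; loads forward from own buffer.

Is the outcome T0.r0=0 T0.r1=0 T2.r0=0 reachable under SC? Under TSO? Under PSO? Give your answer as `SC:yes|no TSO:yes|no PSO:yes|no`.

outcome vector order: (T0.r0,T0.r1,T2.r0)
under SC → (0,0,0), (0,0,2), (0,1,0), (0,1,2), (0,2,0), (0,2,2), (2,1,0), (2,1,2), (2,2,0), (2,2,2)
under TSO → (0,0,0), (0,0,2), (0,1,0), (0,1,2), (0,2,0), (0,2,2), (2,1,0), (2,1,2), (2,2,0), (2,2,2)
under PSO → (0,0,0), (0,0,2), (0,1,0), (0,1,2), (0,2,0), (0,2,2), (2,0,0), (2,0,2), (2,1,0), (2,1,2), (2,2,0), (2,2,2)
target (0,0,0) ∈ {SC,TSO,PSO}

SC:yes TSO:yes PSO:yes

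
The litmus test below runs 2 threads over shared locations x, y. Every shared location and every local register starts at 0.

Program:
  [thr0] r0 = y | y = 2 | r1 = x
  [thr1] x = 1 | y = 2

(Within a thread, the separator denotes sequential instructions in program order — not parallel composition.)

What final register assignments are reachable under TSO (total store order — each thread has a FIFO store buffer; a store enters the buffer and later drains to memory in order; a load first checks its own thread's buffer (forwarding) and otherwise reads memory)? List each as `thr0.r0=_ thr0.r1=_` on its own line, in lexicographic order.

thr0.r0=0 thr0.r1=0
thr0.r0=0 thr0.r1=1
thr0.r0=2 thr0.r1=1

outcome vector order: (thr0.r0,thr0.r1)
|TSO outcomes| = 3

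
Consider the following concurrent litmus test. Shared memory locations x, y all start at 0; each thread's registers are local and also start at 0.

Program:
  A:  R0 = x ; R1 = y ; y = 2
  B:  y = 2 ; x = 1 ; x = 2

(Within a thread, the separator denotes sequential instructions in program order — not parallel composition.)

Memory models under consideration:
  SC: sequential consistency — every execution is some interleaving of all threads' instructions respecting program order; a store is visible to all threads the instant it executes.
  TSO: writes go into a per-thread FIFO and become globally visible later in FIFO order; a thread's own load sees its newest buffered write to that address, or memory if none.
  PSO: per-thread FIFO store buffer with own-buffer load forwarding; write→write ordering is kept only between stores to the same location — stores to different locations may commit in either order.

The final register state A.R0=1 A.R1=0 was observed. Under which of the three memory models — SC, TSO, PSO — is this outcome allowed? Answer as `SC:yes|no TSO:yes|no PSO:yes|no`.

outcome vector order: (A.R0,A.R1)
under SC → (0,0); (0,2); (1,2); (2,2)
under TSO → (0,0); (0,2); (1,2); (2,2)
under PSO → (0,0); (0,2); (1,0); (1,2); (2,0); (2,2)
target (1,0) ∈ {PSO}

SC:no TSO:no PSO:yes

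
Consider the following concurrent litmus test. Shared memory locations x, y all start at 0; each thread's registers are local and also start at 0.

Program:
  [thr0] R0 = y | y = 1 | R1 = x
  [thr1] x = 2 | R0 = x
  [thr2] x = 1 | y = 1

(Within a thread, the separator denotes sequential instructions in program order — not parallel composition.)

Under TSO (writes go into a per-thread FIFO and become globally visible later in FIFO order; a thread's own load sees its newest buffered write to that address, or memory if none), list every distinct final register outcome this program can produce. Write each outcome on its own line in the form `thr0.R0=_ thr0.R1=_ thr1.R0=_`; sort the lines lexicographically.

outcome vector order: (thr0.R0,thr0.R1,thr1.R0)
|TSO outcomes| = 9

thr0.R0=0 thr0.R1=0 thr1.R0=1
thr0.R0=0 thr0.R1=0 thr1.R0=2
thr0.R0=0 thr0.R1=1 thr1.R0=1
thr0.R0=0 thr0.R1=1 thr1.R0=2
thr0.R0=0 thr0.R1=2 thr1.R0=1
thr0.R0=0 thr0.R1=2 thr1.R0=2
thr0.R0=1 thr0.R1=1 thr1.R0=1
thr0.R0=1 thr0.R1=1 thr1.R0=2
thr0.R0=1 thr0.R1=2 thr1.R0=2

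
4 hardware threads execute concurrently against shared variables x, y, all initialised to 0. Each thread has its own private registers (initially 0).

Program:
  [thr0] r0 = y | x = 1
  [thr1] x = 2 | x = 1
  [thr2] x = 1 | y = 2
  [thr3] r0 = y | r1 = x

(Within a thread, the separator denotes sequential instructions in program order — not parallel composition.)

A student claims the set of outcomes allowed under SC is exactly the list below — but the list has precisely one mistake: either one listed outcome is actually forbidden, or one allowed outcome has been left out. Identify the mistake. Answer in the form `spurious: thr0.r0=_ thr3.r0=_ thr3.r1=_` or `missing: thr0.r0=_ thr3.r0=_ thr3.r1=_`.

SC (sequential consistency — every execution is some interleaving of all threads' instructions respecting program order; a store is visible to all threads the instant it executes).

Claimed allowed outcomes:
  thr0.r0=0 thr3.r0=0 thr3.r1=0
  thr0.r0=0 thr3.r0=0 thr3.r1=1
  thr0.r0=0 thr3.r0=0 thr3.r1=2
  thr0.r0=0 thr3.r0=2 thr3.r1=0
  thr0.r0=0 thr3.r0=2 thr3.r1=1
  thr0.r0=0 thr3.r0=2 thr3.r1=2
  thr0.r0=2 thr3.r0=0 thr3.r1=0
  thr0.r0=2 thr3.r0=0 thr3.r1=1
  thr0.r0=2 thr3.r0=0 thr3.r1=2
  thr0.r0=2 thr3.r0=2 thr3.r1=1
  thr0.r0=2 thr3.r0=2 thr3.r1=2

outcome vector order: (thr0.r0,thr3.r0,thr3.r1)
SC (10): (0,0,0) (0,0,1) (0,0,2) (0,2,1) (0,2,2) (2,0,0) (2,0,1) (2,0,2) (2,2,1) (2,2,2)
claimed∖SC = {(0,2,0)}

spurious: thr0.r0=0 thr3.r0=2 thr3.r1=0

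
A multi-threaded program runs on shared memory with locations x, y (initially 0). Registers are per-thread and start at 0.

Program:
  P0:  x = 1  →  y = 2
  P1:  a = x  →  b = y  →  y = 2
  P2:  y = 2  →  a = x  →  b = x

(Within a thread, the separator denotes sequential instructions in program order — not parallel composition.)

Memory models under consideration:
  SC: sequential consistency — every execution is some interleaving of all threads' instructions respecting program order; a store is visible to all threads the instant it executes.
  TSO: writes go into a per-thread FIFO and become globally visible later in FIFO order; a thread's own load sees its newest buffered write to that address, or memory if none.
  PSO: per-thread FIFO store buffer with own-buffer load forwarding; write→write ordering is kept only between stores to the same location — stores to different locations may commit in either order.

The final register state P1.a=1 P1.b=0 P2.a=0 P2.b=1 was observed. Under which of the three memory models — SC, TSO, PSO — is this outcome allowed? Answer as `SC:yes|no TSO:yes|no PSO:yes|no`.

outcome vector order: (P1.a,P1.b,P2.a,P2.b)
under SC → 0/0/0/0, 0/0/0/1, 0/0/1/1, 0/2/0/0, 0/2/0/1, 0/2/1/1, 1/0/1/1, 1/2/0/0, 1/2/0/1, 1/2/1/1
under TSO → 0/0/0/0, 0/0/0/1, 0/0/1/1, 0/2/0/0, 0/2/0/1, 0/2/1/1, 1/0/0/0, 1/0/0/1, 1/0/1/1, 1/2/0/0, 1/2/0/1, 1/2/1/1
under PSO → 0/0/0/0, 0/0/0/1, 0/0/1/1, 0/2/0/0, 0/2/0/1, 0/2/1/1, 1/0/0/0, 1/0/0/1, 1/0/1/1, 1/2/0/0, 1/2/0/1, 1/2/1/1
target 1/0/0/1 ∈ {TSO,PSO}

SC:no TSO:yes PSO:yes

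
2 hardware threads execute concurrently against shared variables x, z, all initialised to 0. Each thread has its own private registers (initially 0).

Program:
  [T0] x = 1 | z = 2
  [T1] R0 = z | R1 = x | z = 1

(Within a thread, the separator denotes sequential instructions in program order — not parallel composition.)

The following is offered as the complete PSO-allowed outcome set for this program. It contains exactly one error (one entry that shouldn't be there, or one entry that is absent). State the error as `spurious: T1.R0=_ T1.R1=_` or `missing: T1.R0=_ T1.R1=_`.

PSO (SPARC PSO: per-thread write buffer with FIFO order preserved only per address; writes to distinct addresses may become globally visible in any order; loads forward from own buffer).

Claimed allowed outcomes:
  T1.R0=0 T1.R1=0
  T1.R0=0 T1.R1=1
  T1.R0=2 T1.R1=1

outcome vector order: (T1.R0,T1.R1)
[PSO] allowed = {(0,0), (0,1), (2,0), (2,1)}
PSO∖claimed = {(2,0)}

missing: T1.R0=2 T1.R1=0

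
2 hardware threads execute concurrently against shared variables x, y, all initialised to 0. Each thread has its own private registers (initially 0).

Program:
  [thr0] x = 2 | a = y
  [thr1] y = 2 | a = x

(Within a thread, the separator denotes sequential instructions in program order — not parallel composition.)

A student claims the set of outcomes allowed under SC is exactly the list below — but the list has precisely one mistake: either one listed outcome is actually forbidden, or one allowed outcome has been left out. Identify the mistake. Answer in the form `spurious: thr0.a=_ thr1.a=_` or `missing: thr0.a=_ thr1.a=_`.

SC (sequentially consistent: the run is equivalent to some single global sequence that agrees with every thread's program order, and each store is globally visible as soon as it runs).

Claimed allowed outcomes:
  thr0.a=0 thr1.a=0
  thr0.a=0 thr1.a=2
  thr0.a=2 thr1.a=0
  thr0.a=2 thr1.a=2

spurious: thr0.a=0 thr1.a=0

outcome vector order: (thr0.a,thr1.a)
[SC] allowed = {(0,2); (2,0); (2,2)}
claimed∖SC = {(0,0)}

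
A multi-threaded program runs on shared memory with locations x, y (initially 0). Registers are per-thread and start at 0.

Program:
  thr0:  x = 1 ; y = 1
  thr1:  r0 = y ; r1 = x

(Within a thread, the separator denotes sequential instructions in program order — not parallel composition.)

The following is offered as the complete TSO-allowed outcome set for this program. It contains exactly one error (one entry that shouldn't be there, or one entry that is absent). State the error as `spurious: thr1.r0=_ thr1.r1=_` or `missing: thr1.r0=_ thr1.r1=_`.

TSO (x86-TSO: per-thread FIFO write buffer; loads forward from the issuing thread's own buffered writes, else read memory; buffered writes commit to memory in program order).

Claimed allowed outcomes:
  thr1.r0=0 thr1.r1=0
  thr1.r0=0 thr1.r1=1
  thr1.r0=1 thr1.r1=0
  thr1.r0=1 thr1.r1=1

outcome vector order: (thr1.r0,thr1.r1)
TSO: 3 outcomes — {(0,0), (0,1), (1,1)}
claimed∖TSO = {(1,0)}

spurious: thr1.r0=1 thr1.r1=0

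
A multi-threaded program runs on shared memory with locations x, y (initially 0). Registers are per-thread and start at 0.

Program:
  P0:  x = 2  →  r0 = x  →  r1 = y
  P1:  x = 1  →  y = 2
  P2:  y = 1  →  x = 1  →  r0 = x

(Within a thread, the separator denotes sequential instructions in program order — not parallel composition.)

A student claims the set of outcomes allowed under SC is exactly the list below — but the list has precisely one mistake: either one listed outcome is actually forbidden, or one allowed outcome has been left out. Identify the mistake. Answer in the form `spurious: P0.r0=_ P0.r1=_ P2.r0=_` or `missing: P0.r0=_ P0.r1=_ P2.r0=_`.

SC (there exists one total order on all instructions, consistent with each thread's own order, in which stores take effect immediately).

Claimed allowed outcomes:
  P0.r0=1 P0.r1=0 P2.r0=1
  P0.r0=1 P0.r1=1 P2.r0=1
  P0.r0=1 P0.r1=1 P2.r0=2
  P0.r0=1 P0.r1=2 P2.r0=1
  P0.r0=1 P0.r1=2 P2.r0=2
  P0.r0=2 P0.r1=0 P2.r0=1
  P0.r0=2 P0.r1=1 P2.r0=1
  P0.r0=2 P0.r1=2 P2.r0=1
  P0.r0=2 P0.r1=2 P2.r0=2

missing: P0.r0=2 P0.r1=1 P2.r0=2

outcome vector order: (P0.r0,P0.r1,P2.r0)
SC (10): <1 0 1>; <1 1 1>; <1 1 2>; <1 2 1>; <1 2 2>; <2 0 1>; <2 1 1>; <2 1 2>; <2 2 1>; <2 2 2>
SC∖claimed = {<2 1 2>}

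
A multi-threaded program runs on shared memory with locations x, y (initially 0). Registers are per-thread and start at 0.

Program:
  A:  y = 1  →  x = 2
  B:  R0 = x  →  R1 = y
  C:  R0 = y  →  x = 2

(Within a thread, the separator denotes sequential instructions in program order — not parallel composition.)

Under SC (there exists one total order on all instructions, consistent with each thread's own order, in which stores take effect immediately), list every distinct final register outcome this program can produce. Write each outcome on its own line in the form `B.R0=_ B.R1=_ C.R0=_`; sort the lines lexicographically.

B.R0=0 B.R1=0 C.R0=0
B.R0=0 B.R1=0 C.R0=1
B.R0=0 B.R1=1 C.R0=0
B.R0=0 B.R1=1 C.R0=1
B.R0=2 B.R1=0 C.R0=0
B.R0=2 B.R1=1 C.R0=0
B.R0=2 B.R1=1 C.R0=1

outcome vector order: (B.R0,B.R1,C.R0)
|SC outcomes| = 7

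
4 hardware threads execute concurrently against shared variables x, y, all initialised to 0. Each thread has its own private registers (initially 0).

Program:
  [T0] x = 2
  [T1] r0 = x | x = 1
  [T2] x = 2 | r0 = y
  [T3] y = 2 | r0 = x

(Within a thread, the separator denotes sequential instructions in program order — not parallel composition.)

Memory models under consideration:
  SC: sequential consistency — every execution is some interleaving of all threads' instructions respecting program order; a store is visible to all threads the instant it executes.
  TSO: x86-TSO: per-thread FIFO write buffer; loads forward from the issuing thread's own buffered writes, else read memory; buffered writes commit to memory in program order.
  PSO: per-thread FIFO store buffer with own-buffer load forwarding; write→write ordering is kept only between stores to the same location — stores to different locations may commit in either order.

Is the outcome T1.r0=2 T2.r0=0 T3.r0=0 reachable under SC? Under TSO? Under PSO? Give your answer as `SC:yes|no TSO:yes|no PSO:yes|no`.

outcome vector order: (T1.r0,T2.r0,T3.r0)
SC (10): 0/0/1; 0/0/2; 0/2/0; 0/2/1; 0/2/2; 2/0/1; 2/0/2; 2/2/0; 2/2/1; 2/2/2
TSO (12): 0/0/0; 0/0/1; 0/0/2; 0/2/0; 0/2/1; 0/2/2; 2/0/0; 2/0/1; 2/0/2; 2/2/0; 2/2/1; 2/2/2
PSO (12): 0/0/0; 0/0/1; 0/0/2; 0/2/0; 0/2/1; 0/2/2; 2/0/0; 2/0/1; 2/0/2; 2/2/0; 2/2/1; 2/2/2
target 2/0/0 ∈ {TSO,PSO}

SC:no TSO:yes PSO:yes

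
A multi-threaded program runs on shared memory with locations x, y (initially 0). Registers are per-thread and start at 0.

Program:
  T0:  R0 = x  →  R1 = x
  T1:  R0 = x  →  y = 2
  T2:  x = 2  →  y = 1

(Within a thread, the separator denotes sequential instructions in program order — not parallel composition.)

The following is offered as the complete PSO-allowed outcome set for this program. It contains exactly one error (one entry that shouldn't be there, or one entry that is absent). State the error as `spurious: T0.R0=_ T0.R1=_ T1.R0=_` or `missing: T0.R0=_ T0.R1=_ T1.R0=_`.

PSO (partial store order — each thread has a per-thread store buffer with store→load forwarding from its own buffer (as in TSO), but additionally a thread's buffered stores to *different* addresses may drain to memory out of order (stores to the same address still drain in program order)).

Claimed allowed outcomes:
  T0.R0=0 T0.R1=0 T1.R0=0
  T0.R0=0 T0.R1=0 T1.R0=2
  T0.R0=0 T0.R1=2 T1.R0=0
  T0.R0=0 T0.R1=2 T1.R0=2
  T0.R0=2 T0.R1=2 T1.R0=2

outcome vector order: (T0.R0,T0.R1,T1.R0)
PSO (6): <0 0 0>, <0 0 2>, <0 2 0>, <0 2 2>, <2 2 0>, <2 2 2>
PSO∖claimed = {<2 2 0>}

missing: T0.R0=2 T0.R1=2 T1.R0=0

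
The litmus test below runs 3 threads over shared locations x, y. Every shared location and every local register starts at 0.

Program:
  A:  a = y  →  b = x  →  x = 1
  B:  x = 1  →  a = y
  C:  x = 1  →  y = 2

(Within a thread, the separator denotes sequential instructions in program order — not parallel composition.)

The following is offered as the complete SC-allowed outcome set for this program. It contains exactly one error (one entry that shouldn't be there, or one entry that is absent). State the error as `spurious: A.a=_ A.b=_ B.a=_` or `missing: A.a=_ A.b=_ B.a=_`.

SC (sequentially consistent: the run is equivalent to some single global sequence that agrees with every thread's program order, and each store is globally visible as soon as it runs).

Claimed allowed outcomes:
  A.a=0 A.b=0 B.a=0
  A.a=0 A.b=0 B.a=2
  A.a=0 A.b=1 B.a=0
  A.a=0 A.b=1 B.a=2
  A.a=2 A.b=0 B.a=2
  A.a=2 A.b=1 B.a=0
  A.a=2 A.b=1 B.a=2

outcome vector order: (A.a,A.b,B.a)
under SC → 000; 002; 010; 012; 210; 212
claimed∖SC = {202}

spurious: A.a=2 A.b=0 B.a=2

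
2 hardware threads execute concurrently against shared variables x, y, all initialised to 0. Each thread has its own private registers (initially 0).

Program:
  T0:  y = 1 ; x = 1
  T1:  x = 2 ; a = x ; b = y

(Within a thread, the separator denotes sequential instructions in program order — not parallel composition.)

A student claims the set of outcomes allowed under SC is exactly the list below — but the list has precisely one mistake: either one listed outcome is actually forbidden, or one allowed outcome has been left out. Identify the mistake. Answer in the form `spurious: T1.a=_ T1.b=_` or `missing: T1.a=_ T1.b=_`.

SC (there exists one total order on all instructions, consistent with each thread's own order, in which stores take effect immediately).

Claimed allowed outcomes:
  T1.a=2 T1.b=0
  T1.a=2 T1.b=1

missing: T1.a=1 T1.b=1

outcome vector order: (T1.a,T1.b)
SC: 3 outcomes — {<1 1>, <2 0>, <2 1>}
SC∖claimed = {<1 1>}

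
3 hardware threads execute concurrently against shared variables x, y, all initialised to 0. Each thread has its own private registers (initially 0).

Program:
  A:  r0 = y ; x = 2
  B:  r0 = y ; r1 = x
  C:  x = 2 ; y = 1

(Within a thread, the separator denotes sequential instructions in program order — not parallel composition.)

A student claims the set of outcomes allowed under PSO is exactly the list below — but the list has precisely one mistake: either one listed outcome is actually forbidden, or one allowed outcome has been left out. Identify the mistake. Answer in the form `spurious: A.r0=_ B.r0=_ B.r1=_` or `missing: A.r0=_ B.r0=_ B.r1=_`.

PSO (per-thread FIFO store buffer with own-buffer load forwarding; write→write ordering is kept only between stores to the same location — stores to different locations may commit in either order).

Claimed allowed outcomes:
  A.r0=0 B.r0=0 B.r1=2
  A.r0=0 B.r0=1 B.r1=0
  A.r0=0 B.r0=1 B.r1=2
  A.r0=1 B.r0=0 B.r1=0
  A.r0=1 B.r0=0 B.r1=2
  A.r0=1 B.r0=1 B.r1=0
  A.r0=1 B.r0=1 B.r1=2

outcome vector order: (A.r0,B.r0,B.r1)
under PSO → 000 002 010 012 100 102 110 112
PSO∖claimed = {000}

missing: A.r0=0 B.r0=0 B.r1=0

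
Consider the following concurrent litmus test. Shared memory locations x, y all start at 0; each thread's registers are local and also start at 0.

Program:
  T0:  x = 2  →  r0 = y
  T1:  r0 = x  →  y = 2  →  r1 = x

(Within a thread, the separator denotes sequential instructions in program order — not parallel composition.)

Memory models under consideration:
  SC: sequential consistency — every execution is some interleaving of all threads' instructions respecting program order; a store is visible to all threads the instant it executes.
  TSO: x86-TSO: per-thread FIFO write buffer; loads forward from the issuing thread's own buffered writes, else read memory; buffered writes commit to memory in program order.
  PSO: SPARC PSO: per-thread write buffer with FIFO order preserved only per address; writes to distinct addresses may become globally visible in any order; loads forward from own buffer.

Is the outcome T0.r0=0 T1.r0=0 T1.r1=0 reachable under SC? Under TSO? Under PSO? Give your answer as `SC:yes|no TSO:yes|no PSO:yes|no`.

outcome vector order: (T0.r0,T1.r0,T1.r1)
SC: 5 outcomes — {002, 022, 200, 202, 222}
TSO: 6 outcomes — {000, 002, 022, 200, 202, 222}
PSO: 6 outcomes — {000, 002, 022, 200, 202, 222}
target 000 ∈ {TSO,PSO}

SC:no TSO:yes PSO:yes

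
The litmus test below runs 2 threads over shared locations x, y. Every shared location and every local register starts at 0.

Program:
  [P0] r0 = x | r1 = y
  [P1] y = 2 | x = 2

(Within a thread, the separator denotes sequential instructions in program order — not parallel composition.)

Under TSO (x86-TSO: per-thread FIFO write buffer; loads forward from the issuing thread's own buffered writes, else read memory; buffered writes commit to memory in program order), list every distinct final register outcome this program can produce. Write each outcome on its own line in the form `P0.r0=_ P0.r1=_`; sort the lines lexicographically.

outcome vector order: (P0.r0,P0.r1)
|TSO outcomes| = 3

P0.r0=0 P0.r1=0
P0.r0=0 P0.r1=2
P0.r0=2 P0.r1=2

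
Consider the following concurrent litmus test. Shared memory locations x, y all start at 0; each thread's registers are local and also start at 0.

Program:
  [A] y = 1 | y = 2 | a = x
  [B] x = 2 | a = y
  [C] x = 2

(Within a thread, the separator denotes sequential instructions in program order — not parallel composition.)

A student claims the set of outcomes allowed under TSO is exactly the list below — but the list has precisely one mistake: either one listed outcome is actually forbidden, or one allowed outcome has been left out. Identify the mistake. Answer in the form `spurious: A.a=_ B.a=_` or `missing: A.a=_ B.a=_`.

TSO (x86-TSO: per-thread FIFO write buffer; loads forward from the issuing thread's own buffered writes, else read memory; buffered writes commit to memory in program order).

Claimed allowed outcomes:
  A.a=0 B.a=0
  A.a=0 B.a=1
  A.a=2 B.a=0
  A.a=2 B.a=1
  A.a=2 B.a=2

missing: A.a=0 B.a=2

outcome vector order: (A.a,B.a)
[TSO] allowed = {00 01 02 20 21 22}
TSO∖claimed = {02}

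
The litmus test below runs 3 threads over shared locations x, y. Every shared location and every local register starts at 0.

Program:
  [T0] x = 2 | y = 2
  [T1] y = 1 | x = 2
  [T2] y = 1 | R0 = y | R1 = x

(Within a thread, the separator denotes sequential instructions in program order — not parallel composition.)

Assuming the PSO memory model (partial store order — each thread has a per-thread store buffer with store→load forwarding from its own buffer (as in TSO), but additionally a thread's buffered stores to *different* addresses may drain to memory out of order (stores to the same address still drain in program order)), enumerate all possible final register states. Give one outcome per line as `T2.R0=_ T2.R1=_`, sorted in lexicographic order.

outcome vector order: (T2.R0,T2.R1)
|PSO outcomes| = 4

T2.R0=1 T2.R1=0
T2.R0=1 T2.R1=2
T2.R0=2 T2.R1=0
T2.R0=2 T2.R1=2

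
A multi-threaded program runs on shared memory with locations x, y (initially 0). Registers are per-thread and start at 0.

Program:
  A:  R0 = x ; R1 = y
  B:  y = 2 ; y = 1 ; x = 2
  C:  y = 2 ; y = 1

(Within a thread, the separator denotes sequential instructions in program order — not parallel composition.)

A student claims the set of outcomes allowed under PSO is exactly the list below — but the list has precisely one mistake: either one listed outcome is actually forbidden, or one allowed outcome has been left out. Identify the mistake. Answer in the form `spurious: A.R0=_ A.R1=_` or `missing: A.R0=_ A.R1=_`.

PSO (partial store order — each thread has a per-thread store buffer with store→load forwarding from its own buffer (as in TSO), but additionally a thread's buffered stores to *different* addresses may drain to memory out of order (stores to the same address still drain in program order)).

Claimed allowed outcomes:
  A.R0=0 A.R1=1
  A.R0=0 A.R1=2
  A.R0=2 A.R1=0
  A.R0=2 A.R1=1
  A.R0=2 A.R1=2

outcome vector order: (A.R0,A.R1)
PSO: 6 outcomes — {(0,0), (0,1), (0,2), (2,0), (2,1), (2,2)}
PSO∖claimed = {(0,0)}

missing: A.R0=0 A.R1=0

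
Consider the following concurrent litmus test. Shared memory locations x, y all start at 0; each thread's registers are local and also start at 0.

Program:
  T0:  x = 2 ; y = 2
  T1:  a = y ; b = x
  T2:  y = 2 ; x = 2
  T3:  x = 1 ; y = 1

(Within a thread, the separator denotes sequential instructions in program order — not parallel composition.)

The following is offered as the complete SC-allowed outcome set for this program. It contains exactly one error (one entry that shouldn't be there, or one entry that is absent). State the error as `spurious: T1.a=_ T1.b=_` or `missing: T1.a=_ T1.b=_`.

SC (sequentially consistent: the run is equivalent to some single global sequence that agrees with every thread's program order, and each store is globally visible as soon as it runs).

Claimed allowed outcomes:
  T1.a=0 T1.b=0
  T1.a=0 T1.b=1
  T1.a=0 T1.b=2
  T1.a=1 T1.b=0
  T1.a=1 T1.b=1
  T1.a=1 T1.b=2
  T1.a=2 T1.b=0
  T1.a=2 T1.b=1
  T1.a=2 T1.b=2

outcome vector order: (T1.a,T1.b)
under SC → 00 01 02 11 12 20 21 22
claimed∖SC = {10}

spurious: T1.a=1 T1.b=0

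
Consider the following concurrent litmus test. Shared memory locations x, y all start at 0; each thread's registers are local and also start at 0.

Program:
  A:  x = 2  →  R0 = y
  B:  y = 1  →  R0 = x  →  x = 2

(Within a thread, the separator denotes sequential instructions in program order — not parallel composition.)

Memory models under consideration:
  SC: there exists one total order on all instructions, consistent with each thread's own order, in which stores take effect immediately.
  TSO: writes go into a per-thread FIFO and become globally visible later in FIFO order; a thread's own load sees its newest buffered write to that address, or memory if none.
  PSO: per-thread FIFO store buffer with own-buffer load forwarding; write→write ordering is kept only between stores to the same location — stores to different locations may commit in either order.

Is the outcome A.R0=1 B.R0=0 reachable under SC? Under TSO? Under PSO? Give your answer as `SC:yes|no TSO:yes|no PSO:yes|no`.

SC:yes TSO:yes PSO:yes

outcome vector order: (A.R0,B.R0)
SC (3): 0/2 1/0 1/2
TSO (4): 0/0 0/2 1/0 1/2
PSO (4): 0/0 0/2 1/0 1/2
target 1/0 ∈ {SC,TSO,PSO}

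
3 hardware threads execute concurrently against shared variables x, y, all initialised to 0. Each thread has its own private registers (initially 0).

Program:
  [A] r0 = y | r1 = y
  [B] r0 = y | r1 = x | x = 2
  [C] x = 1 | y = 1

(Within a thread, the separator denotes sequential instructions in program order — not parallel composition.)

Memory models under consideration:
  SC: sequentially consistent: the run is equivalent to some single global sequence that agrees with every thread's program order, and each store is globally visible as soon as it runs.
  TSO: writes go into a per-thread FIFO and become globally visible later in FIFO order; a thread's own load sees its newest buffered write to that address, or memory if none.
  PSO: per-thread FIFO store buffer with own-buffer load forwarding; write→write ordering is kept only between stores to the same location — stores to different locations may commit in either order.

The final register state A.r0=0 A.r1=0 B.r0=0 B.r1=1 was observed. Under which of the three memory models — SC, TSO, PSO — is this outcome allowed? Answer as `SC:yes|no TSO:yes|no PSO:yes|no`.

SC:yes TSO:yes PSO:yes

outcome vector order: (A.r0,A.r1,B.r0,B.r1)
under SC → 0/0/0/0 0/0/0/1 0/0/1/1 0/1/0/0 0/1/0/1 0/1/1/1 1/1/0/0 1/1/0/1 1/1/1/1
under TSO → 0/0/0/0 0/0/0/1 0/0/1/1 0/1/0/0 0/1/0/1 0/1/1/1 1/1/0/0 1/1/0/1 1/1/1/1
under PSO → 0/0/0/0 0/0/0/1 0/0/1/0 0/0/1/1 0/1/0/0 0/1/0/1 0/1/1/0 0/1/1/1 1/1/0/0 1/1/0/1 1/1/1/0 1/1/1/1
target 0/0/0/1 ∈ {SC,TSO,PSO}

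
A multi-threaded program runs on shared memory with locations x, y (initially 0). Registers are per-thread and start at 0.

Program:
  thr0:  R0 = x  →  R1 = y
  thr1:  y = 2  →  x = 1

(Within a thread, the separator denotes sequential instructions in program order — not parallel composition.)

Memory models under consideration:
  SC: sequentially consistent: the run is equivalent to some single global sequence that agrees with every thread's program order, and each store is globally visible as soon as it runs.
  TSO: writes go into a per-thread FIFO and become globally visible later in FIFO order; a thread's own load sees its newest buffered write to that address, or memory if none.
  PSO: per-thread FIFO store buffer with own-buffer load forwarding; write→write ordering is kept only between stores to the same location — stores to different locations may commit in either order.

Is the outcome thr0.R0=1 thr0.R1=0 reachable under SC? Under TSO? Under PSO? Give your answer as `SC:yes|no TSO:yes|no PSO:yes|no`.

SC:no TSO:no PSO:yes

outcome vector order: (thr0.R0,thr0.R1)
[SC] allowed = {0/0; 0/2; 1/2}
[TSO] allowed = {0/0; 0/2; 1/2}
[PSO] allowed = {0/0; 0/2; 1/0; 1/2}
target 1/0 ∈ {PSO}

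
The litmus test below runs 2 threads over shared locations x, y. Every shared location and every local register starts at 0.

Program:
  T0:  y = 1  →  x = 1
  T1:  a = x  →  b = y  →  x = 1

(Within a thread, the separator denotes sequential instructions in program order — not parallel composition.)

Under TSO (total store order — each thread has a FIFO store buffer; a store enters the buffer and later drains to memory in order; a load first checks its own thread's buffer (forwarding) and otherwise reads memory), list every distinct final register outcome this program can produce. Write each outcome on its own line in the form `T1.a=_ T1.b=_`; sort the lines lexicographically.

T1.a=0 T1.b=0
T1.a=0 T1.b=1
T1.a=1 T1.b=1

outcome vector order: (T1.a,T1.b)
|TSO outcomes| = 3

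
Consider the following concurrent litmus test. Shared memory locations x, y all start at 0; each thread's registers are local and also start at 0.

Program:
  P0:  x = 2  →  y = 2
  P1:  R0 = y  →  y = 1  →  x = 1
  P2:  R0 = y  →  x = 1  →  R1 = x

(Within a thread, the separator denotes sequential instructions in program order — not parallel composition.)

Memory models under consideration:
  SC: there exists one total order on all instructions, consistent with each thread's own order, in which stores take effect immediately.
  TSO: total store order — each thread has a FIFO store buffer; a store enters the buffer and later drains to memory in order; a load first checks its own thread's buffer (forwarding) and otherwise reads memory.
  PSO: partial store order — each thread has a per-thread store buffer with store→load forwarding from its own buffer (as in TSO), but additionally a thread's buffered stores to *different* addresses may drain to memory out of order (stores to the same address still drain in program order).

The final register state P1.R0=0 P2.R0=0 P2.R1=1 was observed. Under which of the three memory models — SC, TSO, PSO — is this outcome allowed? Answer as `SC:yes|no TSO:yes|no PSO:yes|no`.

SC:yes TSO:yes PSO:yes

outcome vector order: (P1.R0,P2.R0,P2.R1)
[SC] allowed = {0/0/1; 0/0/2; 0/1/1; 0/1/2; 0/2/1; 2/0/1; 2/0/2; 2/1/1; 2/2/1}
[TSO] allowed = {0/0/1; 0/0/2; 0/1/1; 0/1/2; 0/2/1; 2/0/1; 2/0/2; 2/1/1; 2/2/1}
[PSO] allowed = {0/0/1; 0/0/2; 0/1/1; 0/1/2; 0/2/1; 0/2/2; 2/0/1; 2/0/2; 2/1/1; 2/1/2; 2/2/1; 2/2/2}
target 0/0/1 ∈ {SC,TSO,PSO}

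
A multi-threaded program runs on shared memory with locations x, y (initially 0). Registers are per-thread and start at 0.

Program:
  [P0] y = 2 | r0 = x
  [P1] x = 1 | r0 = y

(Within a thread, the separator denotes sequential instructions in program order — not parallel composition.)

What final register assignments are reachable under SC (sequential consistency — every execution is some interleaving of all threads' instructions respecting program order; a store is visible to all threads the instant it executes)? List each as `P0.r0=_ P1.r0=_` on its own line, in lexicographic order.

outcome vector order: (P0.r0,P1.r0)
|SC outcomes| = 3

P0.r0=0 P1.r0=2
P0.r0=1 P1.r0=0
P0.r0=1 P1.r0=2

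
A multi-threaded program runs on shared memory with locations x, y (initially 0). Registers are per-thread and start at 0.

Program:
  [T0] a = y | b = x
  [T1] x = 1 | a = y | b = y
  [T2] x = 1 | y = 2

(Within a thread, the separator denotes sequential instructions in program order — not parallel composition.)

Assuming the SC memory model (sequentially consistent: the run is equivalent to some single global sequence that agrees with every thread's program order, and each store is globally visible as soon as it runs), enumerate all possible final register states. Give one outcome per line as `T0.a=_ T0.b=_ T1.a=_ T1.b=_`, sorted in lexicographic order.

outcome vector order: (T0.a,T0.b,T1.a,T1.b)
|SC outcomes| = 9

T0.a=0 T0.b=0 T1.a=0 T1.b=0
T0.a=0 T0.b=0 T1.a=0 T1.b=2
T0.a=0 T0.b=0 T1.a=2 T1.b=2
T0.a=0 T0.b=1 T1.a=0 T1.b=0
T0.a=0 T0.b=1 T1.a=0 T1.b=2
T0.a=0 T0.b=1 T1.a=2 T1.b=2
T0.a=2 T0.b=1 T1.a=0 T1.b=0
T0.a=2 T0.b=1 T1.a=0 T1.b=2
T0.a=2 T0.b=1 T1.a=2 T1.b=2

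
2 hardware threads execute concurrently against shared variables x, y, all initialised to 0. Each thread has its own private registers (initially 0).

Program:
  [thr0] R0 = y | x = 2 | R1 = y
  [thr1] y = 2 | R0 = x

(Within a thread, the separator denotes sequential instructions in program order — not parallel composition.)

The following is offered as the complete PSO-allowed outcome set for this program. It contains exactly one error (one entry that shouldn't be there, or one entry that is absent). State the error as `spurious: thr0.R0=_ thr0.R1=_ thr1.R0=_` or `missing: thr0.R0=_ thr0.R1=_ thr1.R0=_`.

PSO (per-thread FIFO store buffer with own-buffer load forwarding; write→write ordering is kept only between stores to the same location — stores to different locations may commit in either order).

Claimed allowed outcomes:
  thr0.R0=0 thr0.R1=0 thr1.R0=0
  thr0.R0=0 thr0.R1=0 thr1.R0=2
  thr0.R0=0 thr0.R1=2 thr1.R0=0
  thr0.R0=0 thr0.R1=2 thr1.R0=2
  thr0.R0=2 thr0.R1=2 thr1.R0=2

outcome vector order: (thr0.R0,thr0.R1,thr1.R0)
PSO (6): 0/0/0, 0/0/2, 0/2/0, 0/2/2, 2/2/0, 2/2/2
PSO∖claimed = {2/2/0}

missing: thr0.R0=2 thr0.R1=2 thr1.R0=0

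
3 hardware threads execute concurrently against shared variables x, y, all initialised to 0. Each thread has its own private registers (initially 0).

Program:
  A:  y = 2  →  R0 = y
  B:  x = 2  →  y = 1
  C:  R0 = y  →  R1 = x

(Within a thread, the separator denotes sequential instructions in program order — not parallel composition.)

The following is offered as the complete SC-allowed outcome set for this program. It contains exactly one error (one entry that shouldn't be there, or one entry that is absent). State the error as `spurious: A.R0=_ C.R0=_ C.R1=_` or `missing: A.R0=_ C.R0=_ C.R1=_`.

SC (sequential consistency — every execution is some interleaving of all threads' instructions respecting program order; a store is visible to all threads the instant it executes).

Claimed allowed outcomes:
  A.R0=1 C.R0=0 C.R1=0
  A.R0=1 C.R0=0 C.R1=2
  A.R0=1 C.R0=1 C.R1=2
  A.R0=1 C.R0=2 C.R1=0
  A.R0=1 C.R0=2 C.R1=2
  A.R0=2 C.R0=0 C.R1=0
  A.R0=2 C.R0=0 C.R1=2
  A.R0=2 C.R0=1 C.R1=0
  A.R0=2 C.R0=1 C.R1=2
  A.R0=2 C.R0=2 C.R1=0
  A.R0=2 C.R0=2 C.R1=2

spurious: A.R0=2 C.R0=1 C.R1=0

outcome vector order: (A.R0,C.R0,C.R1)
under SC → <1 0 0> <1 0 2> <1 1 2> <1 2 0> <1 2 2> <2 0 0> <2 0 2> <2 1 2> <2 2 0> <2 2 2>
claimed∖SC = {<2 1 0>}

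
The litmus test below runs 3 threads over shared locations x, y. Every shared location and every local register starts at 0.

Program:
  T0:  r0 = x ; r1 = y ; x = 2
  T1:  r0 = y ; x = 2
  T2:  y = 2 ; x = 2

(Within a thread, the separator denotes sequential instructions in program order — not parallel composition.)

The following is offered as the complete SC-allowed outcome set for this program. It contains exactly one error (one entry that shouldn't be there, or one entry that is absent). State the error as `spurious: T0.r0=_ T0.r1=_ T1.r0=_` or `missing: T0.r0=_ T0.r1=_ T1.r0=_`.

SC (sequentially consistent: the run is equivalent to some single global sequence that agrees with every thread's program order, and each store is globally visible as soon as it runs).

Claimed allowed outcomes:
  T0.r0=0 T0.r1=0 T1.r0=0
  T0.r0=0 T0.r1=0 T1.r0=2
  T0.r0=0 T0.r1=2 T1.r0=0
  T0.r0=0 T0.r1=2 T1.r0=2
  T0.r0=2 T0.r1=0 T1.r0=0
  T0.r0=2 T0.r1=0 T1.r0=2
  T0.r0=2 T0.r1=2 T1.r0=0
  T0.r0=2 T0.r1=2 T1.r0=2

spurious: T0.r0=2 T0.r1=0 T1.r0=2

outcome vector order: (T0.r0,T0.r1,T1.r0)
SC (7): <0 0 0>, <0 0 2>, <0 2 0>, <0 2 2>, <2 0 0>, <2 2 0>, <2 2 2>
claimed∖SC = {<2 0 2>}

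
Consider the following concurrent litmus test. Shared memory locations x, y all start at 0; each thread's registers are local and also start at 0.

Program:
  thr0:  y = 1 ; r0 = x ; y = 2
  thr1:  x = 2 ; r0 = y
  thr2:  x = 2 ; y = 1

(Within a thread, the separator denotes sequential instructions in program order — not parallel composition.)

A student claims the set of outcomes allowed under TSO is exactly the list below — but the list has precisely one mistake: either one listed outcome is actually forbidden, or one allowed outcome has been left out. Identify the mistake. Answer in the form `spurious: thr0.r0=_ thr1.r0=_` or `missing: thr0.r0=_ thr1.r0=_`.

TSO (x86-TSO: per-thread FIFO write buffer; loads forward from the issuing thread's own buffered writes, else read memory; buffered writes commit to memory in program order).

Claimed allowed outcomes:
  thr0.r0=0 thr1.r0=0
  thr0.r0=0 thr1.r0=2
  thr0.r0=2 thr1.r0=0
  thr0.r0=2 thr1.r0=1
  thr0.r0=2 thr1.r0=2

missing: thr0.r0=0 thr1.r0=1

outcome vector order: (thr0.r0,thr1.r0)
TSO (6): <0 0> <0 1> <0 2> <2 0> <2 1> <2 2>
TSO∖claimed = {<0 1>}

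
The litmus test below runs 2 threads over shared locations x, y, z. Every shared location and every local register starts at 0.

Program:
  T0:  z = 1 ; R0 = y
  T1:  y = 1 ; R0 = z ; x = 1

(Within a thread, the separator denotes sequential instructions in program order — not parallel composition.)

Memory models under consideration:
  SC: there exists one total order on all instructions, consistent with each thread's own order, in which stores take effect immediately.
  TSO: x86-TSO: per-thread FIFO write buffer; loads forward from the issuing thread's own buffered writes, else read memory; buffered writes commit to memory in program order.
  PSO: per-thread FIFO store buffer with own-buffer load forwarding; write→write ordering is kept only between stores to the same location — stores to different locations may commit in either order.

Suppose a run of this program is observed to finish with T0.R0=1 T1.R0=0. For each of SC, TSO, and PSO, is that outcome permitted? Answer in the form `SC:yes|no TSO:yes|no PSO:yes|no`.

SC:yes TSO:yes PSO:yes

outcome vector order: (T0.R0,T1.R0)
[SC] allowed = {0/1, 1/0, 1/1}
[TSO] allowed = {0/0, 0/1, 1/0, 1/1}
[PSO] allowed = {0/0, 0/1, 1/0, 1/1}
target 1/0 ∈ {SC,TSO,PSO}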